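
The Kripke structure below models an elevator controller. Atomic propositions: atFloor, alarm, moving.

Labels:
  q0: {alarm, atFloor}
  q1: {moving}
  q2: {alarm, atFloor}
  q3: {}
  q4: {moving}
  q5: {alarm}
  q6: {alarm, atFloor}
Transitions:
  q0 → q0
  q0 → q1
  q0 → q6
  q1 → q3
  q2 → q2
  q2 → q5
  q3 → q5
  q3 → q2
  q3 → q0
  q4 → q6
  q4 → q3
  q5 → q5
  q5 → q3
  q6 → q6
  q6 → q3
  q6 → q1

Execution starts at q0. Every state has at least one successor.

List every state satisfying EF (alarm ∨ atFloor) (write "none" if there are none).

States satisfying alarm ∨ atFloor: {q0, q2, q5, q6}.
States satisfying EF (alarm ∨ atFloor): {q0, q1, q2, q3, q4, q5, q6}.

{q0, q1, q2, q3, q4, q5, q6}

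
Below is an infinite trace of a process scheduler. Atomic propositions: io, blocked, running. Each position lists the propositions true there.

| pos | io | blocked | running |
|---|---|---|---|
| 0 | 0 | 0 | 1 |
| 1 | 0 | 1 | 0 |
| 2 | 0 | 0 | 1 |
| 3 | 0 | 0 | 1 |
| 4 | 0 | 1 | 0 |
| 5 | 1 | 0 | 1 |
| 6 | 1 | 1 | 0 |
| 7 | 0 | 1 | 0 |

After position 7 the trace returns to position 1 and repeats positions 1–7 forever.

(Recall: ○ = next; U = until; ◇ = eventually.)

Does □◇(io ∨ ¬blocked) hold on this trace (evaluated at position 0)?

◇(io ∨ ¬blocked) holds at every position 0..7, and those are all positions ever visited, so □◇(io ∨ ¬blocked) holds.

Holds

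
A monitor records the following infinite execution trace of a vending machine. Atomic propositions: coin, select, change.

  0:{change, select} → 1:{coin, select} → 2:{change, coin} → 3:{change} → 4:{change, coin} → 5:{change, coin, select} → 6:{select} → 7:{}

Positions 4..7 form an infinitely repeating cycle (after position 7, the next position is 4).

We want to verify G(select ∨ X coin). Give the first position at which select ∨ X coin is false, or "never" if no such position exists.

2

Check select ∨ X coin at each position in order: 0 ✓, 1 ✓.
At position 2 the labels are {change, coin} and the next position 3 has {change}, so select ∨ X coin is false there. This is the first violation.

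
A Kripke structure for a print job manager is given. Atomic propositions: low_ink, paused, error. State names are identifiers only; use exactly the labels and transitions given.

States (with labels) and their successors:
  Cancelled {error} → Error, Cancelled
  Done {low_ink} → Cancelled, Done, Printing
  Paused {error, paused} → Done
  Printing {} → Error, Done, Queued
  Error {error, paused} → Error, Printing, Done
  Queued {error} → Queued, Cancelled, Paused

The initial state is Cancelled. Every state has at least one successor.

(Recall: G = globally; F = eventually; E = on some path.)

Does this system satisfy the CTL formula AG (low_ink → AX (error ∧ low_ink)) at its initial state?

States satisfying low_ink → AX (error ∧ low_ink): {Cancelled, Paused, Printing, Error, Queued}.
States satisfying AG (low_ink → AX (error ∧ low_ink)): ∅.
Done is reachable from Cancelled and violates low_ink → AX (error ∧ low_ink), so AG fails at Cancelled.
Cancelled ∉ Sat(AG (low_ink → AX (error ∧ low_ink))).

Violated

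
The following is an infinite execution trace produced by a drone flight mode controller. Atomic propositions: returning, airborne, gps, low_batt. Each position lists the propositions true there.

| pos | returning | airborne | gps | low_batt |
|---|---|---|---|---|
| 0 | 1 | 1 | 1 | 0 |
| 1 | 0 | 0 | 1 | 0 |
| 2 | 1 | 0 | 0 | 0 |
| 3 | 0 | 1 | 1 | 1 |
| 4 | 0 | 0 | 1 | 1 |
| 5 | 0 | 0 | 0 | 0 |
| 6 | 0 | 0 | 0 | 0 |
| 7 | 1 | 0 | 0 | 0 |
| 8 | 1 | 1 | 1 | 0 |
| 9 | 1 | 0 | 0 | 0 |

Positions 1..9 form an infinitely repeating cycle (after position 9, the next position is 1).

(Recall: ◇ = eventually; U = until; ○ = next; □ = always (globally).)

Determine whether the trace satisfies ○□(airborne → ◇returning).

The position after 0 is 1; □(airborne → ◇returning) is true there.

Satisfied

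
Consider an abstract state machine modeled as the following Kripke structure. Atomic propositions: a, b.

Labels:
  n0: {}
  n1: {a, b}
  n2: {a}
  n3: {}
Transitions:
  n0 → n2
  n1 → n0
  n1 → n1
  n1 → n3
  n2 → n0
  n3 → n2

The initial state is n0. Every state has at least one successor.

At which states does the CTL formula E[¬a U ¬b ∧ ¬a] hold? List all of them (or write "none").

States satisfying ¬a: {n0, n3}.
States satisfying ¬b ∧ ¬a: {n0, n3}.
States satisfying E[¬a U ¬b ∧ ¬a]: {n0, n3}.

{n0, n3}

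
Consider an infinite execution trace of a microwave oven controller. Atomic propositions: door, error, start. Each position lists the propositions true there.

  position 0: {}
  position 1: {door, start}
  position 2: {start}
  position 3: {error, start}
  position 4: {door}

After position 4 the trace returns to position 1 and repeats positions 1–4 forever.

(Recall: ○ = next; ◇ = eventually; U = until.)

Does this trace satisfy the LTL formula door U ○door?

Satisfied

Walking from position 0: ○door first holds at position 0, and door holds at every earlier position along the way, so door U ○door holds.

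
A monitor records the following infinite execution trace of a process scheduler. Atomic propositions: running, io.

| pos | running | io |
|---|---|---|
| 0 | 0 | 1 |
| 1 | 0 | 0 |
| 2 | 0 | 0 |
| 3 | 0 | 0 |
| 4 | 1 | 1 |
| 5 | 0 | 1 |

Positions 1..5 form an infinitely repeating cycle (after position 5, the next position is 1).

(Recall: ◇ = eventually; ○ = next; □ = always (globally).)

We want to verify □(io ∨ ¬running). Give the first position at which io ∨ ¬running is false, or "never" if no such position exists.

never

io ∨ ¬running holds at every position 0..5, and those are all the positions the trace ever visits, so the invariant □(io ∨ ¬running) is never violated.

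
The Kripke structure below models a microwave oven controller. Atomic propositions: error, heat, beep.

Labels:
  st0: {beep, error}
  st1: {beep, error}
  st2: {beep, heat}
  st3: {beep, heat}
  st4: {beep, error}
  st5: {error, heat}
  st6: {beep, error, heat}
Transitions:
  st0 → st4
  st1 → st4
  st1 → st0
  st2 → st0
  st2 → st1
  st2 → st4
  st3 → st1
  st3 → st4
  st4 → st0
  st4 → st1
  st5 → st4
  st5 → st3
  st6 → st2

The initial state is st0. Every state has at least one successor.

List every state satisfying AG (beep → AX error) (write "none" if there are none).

States satisfying beep → AX error: {st0, st1, st2, st3, st4, st5}.
States satisfying AG (beep → AX error): {st0, st1, st2, st3, st4, st5}.

{st0, st1, st2, st3, st4, st5}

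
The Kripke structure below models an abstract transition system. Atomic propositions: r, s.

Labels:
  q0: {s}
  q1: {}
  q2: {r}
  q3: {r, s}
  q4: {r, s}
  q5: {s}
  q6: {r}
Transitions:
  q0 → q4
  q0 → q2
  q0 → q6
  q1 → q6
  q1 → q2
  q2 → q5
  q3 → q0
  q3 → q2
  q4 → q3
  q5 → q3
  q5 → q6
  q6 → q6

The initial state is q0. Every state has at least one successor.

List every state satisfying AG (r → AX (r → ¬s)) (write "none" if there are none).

States satisfying r → AX (r → ¬s): {q0, q1, q2, q3, q5, q6}.
States satisfying AG (r → AX (r → ¬s)): {q6}.

{q6}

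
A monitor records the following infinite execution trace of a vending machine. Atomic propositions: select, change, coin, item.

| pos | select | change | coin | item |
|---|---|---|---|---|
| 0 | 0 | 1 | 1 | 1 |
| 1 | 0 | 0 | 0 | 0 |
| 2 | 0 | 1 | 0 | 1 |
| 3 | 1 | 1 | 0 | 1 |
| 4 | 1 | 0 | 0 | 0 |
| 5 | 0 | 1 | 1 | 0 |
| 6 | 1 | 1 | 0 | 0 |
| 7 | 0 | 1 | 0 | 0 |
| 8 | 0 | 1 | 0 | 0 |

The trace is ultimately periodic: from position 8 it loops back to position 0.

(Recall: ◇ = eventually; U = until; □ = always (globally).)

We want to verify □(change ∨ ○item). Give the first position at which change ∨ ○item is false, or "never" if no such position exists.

Check change ∨ ○item at each position in order: 0 ✓, 1 ✓, 2 ✓, 3 ✓.
At position 4 the labels are {select} and the next position 5 has {change, coin}, so change ∨ ○item is false there. This is the first violation.

4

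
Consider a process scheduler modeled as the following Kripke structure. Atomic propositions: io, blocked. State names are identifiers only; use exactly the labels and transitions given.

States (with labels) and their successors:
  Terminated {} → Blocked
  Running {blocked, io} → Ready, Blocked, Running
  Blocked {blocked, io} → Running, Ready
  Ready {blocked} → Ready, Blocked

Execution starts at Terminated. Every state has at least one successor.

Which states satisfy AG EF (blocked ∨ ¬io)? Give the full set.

{Terminated, Running, Blocked, Ready}

States satisfying EF (blocked ∨ ¬io): {Terminated, Running, Blocked, Ready}.
States satisfying AG EF (blocked ∨ ¬io): {Terminated, Running, Blocked, Ready}.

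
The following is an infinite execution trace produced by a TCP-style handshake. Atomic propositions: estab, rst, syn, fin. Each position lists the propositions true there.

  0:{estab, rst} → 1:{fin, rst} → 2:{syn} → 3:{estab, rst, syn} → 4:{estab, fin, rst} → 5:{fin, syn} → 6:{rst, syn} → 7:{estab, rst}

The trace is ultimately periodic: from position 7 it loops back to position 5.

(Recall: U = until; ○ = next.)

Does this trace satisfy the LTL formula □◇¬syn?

Holds

◇¬syn holds at every position 0..7, and those are all positions ever visited, so □◇¬syn holds.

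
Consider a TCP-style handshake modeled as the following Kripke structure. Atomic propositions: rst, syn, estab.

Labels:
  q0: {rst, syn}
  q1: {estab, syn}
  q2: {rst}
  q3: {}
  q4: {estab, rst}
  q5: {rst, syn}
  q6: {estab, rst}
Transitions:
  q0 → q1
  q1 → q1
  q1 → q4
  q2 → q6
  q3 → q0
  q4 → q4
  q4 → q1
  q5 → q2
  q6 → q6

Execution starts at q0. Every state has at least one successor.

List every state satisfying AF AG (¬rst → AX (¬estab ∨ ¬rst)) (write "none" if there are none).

States satisfying AG (¬rst → AX (¬estab ∨ ¬rst)): {q2, q5, q6}.
States satisfying AF AG (¬rst → AX (¬estab ∨ ¬rst)): {q2, q5, q6}.

{q2, q5, q6}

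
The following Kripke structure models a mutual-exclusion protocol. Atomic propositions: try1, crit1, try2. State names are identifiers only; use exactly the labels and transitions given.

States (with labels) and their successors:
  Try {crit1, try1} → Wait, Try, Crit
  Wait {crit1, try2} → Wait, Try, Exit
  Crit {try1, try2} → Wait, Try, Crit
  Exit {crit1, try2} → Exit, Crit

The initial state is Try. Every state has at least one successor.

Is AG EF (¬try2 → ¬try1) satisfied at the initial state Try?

States satisfying EF (¬try2 → ¬try1): {Try, Wait, Crit, Exit}.
States satisfying AG EF (¬try2 → ¬try1): {Try, Wait, Crit, Exit}.
Every state reachable from Try satisfies EF (¬try2 → ¬try1).
Try ∈ Sat(AG EF (¬try2 → ¬try1)).

Holds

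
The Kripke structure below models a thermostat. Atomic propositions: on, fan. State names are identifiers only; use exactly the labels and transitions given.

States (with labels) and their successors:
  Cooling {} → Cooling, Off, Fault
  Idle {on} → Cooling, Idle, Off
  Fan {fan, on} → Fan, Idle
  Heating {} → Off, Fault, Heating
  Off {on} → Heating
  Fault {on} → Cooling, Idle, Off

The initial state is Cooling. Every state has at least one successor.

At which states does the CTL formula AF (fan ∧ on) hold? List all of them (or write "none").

States satisfying fan ∧ on: {Fan}.
States satisfying AF (fan ∧ on): {Fan}.

{Fan}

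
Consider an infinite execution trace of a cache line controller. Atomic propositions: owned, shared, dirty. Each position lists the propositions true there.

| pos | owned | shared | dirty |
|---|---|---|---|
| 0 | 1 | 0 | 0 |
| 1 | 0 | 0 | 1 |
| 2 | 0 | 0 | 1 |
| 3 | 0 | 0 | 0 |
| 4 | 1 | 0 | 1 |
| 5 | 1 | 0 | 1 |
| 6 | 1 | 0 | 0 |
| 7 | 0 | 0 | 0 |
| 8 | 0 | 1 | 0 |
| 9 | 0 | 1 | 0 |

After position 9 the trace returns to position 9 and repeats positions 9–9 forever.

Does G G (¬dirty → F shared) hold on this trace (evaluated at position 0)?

G (¬dirty → F shared) holds at every position 0..9, and those are all positions ever visited, so G G (¬dirty → F shared) holds.

Yes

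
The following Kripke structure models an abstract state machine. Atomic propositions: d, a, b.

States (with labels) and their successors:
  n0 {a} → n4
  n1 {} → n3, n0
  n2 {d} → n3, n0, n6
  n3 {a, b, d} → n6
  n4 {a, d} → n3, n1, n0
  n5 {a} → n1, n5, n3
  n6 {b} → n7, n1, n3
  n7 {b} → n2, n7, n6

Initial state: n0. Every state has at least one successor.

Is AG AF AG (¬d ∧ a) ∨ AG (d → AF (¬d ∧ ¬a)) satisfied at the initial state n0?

No

States satisfying AF AG (¬d ∧ a): ∅.
States satisfying AG AF AG (¬d ∧ a): ∅.
States satisfying d → AF (¬d ∧ ¬a): {n0, n1, n3, n5, n6, n7}.
States satisfying AG (d → AF (¬d ∧ ¬a)): ∅.
States satisfying AG AF AG (¬d ∧ a) ∨ AG (d → AF (¬d ∧ ¬a)): ∅.
n0 ∉ Sat(AG AF AG (¬d ∧ a) ∨ AG (d → AF (¬d ∧ ¬a))).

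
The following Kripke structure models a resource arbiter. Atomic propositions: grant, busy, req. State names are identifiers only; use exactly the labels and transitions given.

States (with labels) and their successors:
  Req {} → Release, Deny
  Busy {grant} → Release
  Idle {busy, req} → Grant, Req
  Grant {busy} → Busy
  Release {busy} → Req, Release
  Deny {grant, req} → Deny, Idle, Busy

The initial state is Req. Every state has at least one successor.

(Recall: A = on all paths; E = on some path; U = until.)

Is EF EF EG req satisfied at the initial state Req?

States satisfying EF EG req: {Req, Busy, Idle, Grant, Release, Deny}.
States satisfying EF EF EG req: {Req, Busy, Idle, Grant, Release, Deny}.
Some path from Req reaches a state where EF EG req holds.
Req ∈ Sat(EF EF EG req).

Holds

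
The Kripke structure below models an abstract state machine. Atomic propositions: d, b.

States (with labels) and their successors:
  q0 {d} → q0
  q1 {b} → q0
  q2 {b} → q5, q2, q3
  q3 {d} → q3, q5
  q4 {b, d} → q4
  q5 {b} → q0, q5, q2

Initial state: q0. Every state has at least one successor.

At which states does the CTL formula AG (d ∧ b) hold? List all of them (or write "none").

{q4}

States satisfying d ∧ b: {q4}.
States satisfying AG (d ∧ b): {q4}.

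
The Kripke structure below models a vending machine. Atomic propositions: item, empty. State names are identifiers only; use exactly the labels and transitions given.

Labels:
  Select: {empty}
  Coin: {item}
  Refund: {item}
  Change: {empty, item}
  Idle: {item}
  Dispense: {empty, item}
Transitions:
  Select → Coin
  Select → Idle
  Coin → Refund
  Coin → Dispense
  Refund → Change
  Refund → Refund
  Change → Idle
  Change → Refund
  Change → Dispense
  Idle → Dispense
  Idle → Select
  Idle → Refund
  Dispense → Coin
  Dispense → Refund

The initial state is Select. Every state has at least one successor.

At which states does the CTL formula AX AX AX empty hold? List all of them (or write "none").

States satisfying AX AX empty: ∅.
States satisfying AX AX AX empty: ∅.

none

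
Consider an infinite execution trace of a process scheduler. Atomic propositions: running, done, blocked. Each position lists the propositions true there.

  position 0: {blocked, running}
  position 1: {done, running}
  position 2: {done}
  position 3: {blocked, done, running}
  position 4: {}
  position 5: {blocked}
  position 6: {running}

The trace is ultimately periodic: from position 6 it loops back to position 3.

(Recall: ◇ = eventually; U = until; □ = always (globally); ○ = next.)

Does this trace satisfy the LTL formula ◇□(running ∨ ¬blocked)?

Does not hold

□(running ∨ ¬blocked) is false at every position 0..6, so it never becomes true and ◇□(running ∨ ¬blocked) fails.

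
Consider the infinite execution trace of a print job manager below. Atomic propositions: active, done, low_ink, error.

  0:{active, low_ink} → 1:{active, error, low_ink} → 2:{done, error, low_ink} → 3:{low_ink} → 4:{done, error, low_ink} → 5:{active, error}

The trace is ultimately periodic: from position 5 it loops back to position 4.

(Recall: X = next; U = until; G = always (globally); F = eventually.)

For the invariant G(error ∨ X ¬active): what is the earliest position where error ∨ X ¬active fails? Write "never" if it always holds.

0

At position 0 the labels are {active, low_ink} and the next position 1 has {active, error, low_ink}, so error ∨ X ¬active is false there. This is the first violation.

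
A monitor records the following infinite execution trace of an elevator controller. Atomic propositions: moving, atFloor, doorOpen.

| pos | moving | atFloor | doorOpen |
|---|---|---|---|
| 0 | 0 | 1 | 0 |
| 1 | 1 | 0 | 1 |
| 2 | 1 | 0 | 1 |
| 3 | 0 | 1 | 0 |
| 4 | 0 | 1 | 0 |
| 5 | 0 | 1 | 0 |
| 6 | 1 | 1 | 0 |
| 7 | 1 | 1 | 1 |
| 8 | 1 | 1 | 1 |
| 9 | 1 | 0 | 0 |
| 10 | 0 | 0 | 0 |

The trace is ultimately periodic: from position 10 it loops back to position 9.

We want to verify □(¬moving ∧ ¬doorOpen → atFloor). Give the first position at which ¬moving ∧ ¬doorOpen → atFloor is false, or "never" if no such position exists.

10

Check ¬moving ∧ ¬doorOpen → atFloor at each position in order: 0 ✓, 1 ✓, 2 ✓, 3 ✓, 4 ✓, 5 ✓, 6 ✓, 7 ✓, 8 ✓, 9 ✓.
At position 10 the labels are {}, so ¬moving ∧ ¬doorOpen → atFloor is false there. This is the first violation.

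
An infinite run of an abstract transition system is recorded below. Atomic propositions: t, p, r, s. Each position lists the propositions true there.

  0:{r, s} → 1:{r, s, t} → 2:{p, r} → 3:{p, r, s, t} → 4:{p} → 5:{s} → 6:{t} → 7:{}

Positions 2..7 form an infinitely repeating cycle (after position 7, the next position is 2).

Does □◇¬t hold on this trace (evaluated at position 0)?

Holds

◇¬t holds at every position 0..7, and those are all positions ever visited, so □◇¬t holds.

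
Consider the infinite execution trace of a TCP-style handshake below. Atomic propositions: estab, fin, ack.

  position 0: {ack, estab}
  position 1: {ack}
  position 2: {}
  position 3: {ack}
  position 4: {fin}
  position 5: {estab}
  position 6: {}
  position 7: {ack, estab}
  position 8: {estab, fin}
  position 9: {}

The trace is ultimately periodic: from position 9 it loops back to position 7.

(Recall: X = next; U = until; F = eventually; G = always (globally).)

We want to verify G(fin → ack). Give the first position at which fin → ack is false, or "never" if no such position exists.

4

Check fin → ack at each position in order: 0 ✓, 1 ✓, 2 ✓, 3 ✓.
At position 4 the labels are {fin}, so fin → ack is false there. This is the first violation.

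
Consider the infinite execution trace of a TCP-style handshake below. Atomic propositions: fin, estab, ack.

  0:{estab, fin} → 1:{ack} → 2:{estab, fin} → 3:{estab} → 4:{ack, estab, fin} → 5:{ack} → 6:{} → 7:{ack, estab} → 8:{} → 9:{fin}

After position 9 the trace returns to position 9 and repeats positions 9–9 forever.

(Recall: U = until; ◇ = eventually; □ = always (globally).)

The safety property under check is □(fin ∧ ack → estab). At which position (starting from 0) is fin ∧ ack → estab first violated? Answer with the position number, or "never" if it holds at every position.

fin ∧ ack → estab holds at every position 0..9, and those are all the positions the trace ever visits, so the invariant □(fin ∧ ack → estab) is never violated.

never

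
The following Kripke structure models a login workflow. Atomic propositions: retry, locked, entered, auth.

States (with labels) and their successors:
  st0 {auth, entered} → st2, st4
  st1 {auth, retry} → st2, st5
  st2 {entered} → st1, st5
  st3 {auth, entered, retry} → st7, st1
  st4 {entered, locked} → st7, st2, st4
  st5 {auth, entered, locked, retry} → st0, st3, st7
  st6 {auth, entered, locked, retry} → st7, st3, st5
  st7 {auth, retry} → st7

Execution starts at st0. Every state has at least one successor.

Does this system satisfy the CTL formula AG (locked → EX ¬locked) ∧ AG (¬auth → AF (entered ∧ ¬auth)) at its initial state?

States satisfying locked → EX ¬locked: {st0, st1, st2, st3, st4, st5, st6, st7}.
States satisfying AG (locked → EX ¬locked): {st0, st1, st2, st3, st4, st5, st6, st7}.
States satisfying ¬auth → AF (entered ∧ ¬auth): {st0, st1, st2, st3, st4, st5, st6, st7}.
States satisfying AG (¬auth → AF (entered ∧ ¬auth)): {st0, st1, st2, st3, st4, st5, st6, st7}.
States satisfying AG (locked → EX ¬locked) ∧ AG (¬auth → AF (entered ∧ ¬auth)): {st0, st1, st2, st3, st4, st5, st6, st7}.
st0 ∈ Sat(AG (locked → EX ¬locked) ∧ AG (¬auth → AF (entered ∧ ¬auth))).

Yes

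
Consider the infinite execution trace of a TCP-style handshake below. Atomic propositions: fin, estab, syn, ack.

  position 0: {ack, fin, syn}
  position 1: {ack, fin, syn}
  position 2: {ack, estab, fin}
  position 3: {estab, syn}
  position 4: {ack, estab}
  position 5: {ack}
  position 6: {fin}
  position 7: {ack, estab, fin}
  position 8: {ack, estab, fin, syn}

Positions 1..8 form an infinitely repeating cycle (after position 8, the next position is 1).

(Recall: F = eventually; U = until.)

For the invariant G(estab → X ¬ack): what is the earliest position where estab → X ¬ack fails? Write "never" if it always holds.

Check estab → X ¬ack at each position in order: 0 ✓, 1 ✓, 2 ✓.
At position 3 the labels are {estab, syn} and the next position 4 has {ack, estab}, so estab → X ¬ack is false there. This is the first violation.

3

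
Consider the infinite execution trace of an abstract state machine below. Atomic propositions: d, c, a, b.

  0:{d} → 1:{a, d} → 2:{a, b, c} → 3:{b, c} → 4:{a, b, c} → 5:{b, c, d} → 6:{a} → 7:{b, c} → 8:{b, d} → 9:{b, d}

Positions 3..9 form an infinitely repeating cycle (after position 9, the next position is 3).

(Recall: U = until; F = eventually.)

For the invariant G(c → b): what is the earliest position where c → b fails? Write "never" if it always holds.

c → b holds at every position 0..9, and those are all the positions the trace ever visits, so the invariant G(c → b) is never violated.

never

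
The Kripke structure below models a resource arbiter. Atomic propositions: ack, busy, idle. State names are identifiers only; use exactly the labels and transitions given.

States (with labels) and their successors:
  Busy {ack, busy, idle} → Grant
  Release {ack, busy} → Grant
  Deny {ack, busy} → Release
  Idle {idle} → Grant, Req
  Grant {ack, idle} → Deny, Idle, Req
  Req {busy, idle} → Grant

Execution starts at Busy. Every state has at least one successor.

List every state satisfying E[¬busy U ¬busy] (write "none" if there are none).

States satisfying ¬busy: {Idle, Grant}.
States satisfying E[¬busy U ¬busy]: {Idle, Grant}.

{Idle, Grant}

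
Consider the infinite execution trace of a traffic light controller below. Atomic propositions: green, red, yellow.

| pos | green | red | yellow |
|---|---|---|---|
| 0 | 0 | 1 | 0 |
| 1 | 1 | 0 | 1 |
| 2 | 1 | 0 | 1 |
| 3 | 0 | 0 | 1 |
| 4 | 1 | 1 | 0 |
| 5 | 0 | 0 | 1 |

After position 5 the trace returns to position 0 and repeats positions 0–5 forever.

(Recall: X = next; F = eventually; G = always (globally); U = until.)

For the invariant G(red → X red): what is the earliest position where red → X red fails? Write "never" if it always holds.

0

At position 0 the labels are {red} and the next position 1 has {green, yellow}, so red → X red is false there. This is the first violation.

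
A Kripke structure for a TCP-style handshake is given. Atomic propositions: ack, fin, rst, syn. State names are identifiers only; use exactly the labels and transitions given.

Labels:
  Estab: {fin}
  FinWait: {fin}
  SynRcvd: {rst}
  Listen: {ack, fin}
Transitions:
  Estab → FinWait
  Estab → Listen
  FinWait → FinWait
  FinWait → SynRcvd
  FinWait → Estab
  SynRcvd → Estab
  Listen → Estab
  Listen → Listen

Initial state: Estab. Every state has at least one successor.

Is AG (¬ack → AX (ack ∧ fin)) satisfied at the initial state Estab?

States satisfying ¬ack → AX (ack ∧ fin): {Listen}.
States satisfying AG (¬ack → AX (ack ∧ fin)): ∅.
Estab is reachable from Estab and violates ¬ack → AX (ack ∧ fin), so AG fails at Estab.
Estab ∉ Sat(AG (¬ack → AX (ack ∧ fin))).

Violated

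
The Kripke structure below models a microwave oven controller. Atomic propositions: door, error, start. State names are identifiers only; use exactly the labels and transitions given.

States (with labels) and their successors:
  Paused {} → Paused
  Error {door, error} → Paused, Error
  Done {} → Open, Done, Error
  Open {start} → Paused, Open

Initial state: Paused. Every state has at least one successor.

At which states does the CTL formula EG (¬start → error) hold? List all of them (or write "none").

{Error, Open}

States satisfying ¬start → error: {Error, Open}.
States satisfying EG (¬start → error): {Error, Open}.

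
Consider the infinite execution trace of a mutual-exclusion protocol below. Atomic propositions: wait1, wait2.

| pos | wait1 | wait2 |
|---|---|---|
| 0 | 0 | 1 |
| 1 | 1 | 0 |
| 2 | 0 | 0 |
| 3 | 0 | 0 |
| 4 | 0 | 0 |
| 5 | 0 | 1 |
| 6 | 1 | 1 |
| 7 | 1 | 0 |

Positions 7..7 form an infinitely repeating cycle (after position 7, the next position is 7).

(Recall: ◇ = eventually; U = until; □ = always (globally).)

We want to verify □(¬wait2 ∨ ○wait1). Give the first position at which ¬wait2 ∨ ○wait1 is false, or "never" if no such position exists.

never

¬wait2 ∨ ○wait1 holds at every position 0..7, and those are all the positions the trace ever visits, so the invariant □(¬wait2 ∨ ○wait1) is never violated.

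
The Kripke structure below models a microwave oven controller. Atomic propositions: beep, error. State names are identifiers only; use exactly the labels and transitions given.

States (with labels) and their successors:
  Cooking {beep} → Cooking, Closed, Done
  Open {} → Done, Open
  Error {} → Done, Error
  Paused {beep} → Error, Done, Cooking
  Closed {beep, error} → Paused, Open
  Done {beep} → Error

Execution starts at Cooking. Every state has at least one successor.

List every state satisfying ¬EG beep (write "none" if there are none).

States satisfying beep: {Cooking, Paused, Closed, Done}.
States satisfying EG beep: {Cooking, Paused, Closed}.
States satisfying ¬EG beep: {Open, Error, Done}.

{Open, Error, Done}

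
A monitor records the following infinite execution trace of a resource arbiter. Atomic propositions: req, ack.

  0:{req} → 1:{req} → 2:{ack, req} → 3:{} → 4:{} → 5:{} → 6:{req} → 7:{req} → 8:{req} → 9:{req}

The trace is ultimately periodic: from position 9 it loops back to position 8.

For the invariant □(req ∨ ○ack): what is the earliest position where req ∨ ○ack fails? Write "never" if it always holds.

3

Check req ∨ ○ack at each position in order: 0 ✓, 1 ✓, 2 ✓.
At position 3 the labels are {} and the next position 4 has {}, so req ∨ ○ack is false there. This is the first violation.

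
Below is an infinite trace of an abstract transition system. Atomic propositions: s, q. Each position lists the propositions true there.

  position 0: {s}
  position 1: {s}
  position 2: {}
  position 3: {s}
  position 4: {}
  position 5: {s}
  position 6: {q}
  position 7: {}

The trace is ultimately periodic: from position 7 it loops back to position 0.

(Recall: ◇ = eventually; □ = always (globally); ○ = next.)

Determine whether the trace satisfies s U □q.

No

Walking from position 0: at position 2, □q has not yet held and s fails, so s U □q is false.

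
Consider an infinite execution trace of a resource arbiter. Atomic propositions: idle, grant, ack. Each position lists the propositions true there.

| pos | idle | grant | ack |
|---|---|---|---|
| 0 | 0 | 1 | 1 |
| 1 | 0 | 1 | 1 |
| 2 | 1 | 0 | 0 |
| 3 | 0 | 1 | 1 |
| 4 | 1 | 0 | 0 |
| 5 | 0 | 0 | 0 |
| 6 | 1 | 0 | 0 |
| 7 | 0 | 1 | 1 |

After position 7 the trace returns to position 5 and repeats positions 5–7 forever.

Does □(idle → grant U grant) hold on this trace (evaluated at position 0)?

Does not hold

idle → grant U grant must hold at every position from 0 onward. It fails at position 2, so □(idle → grant U grant) is false.
Positions where idle holds: 2, 4, 6.
Check grant U grant at each: 2→fails, 4→fails, 6→fails.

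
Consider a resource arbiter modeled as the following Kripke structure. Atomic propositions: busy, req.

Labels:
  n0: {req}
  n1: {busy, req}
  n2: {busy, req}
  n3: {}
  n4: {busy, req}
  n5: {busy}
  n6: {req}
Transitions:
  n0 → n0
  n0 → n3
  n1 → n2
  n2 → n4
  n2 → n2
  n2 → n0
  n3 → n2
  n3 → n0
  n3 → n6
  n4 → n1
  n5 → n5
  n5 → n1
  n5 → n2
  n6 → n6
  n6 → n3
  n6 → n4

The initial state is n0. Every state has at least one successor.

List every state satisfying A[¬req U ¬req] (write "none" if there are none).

{n3, n5}

States satisfying ¬req: {n3, n5}.
States satisfying A[¬req U ¬req]: {n3, n5}.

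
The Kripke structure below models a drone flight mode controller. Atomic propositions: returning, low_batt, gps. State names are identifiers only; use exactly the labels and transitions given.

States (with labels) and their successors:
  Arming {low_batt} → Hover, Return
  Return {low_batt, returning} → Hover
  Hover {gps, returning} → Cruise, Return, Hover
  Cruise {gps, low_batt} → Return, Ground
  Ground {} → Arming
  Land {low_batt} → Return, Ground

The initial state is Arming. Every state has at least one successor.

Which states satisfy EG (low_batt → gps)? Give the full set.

{Hover}

States satisfying low_batt → gps: {Hover, Cruise, Ground}.
States satisfying EG (low_batt → gps): {Hover}.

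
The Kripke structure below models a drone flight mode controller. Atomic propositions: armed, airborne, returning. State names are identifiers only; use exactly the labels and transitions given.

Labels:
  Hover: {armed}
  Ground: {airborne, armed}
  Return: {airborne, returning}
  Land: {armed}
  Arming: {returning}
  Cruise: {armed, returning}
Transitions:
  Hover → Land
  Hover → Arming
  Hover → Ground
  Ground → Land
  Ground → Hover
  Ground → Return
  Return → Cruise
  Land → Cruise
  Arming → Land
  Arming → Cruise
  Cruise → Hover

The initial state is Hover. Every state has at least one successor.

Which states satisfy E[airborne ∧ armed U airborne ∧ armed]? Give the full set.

States satisfying airborne ∧ armed: {Ground}.
States satisfying E[airborne ∧ armed U airborne ∧ armed]: {Ground}.

{Ground}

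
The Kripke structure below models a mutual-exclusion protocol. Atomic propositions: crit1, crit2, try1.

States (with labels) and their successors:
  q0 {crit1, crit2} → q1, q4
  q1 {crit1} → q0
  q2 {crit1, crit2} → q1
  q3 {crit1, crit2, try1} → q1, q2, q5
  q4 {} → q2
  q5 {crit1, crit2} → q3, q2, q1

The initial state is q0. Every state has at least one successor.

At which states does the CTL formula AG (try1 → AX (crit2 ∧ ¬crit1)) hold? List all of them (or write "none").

{q0, q1, q2, q4}

States satisfying try1 → AX (crit2 ∧ ¬crit1): {q0, q1, q2, q4, q5}.
States satisfying AG (try1 → AX (crit2 ∧ ¬crit1)): {q0, q1, q2, q4}.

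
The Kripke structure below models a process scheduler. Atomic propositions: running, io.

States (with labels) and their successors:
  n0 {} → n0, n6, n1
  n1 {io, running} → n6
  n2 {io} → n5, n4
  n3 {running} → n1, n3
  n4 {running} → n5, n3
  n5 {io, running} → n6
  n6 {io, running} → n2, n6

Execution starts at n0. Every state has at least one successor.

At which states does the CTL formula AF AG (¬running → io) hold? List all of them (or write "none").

{n1, n2, n3, n4, n5, n6}

States satisfying AG (¬running → io): {n1, n2, n3, n4, n5, n6}.
States satisfying AF AG (¬running → io): {n1, n2, n3, n4, n5, n6}.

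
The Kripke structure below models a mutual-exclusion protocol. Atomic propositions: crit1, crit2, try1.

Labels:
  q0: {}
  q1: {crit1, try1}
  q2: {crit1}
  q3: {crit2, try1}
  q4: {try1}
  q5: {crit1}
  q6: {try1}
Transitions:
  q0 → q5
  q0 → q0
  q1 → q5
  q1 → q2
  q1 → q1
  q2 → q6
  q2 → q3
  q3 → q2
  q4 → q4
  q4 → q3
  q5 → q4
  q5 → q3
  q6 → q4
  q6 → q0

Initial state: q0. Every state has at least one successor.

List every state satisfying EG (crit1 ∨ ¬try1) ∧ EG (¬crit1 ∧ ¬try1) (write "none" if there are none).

States satisfying crit1 ∨ ¬try1: {q0, q1, q2, q5}.
States satisfying EG (crit1 ∨ ¬try1): {q0, q1}.
States satisfying ¬crit1 ∧ ¬try1: {q0}.
States satisfying EG (¬crit1 ∧ ¬try1): {q0}.
States satisfying EG (crit1 ∨ ¬try1) ∧ EG (¬crit1 ∧ ¬try1): {q0}.

{q0}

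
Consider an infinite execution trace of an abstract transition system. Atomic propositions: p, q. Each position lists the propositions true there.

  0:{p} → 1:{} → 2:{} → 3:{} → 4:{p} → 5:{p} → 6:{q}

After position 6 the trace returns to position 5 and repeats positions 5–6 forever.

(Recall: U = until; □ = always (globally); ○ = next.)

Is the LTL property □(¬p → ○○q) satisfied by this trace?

¬p → ○○q must hold at every position from 0 onward. It fails at position 1, so □(¬p → ○○q) is false.
Positions where ¬p holds: 1, 2, 3, 6.
Check ○○q at each: 1→fails, 2→fails, 3→fails, 6→ok.

Does not hold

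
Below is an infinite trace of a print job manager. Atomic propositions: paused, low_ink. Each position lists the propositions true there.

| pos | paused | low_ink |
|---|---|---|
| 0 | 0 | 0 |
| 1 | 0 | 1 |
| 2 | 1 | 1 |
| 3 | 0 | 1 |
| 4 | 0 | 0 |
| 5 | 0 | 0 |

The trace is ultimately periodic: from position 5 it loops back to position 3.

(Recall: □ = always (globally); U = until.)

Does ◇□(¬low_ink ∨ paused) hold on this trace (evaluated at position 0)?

□(¬low_ink ∨ paused) is false at every position 0..5, so it never becomes true and ◇□(¬low_ink ∨ paused) fails.

No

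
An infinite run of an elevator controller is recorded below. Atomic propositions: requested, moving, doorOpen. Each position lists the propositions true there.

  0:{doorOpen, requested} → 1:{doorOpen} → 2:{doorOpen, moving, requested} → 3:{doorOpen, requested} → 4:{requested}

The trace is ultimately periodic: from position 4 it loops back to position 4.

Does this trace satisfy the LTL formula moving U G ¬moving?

No

Walking from position 0: at position 0, G ¬moving has not yet held and moving fails, so moving U G ¬moving is false.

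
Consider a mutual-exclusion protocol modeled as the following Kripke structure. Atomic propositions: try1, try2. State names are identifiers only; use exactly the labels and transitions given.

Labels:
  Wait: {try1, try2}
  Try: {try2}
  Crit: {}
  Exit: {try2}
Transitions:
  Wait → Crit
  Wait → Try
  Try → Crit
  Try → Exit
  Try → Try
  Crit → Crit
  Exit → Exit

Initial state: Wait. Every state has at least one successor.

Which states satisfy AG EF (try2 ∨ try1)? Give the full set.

{Exit}

States satisfying EF (try2 ∨ try1): {Wait, Try, Exit}.
States satisfying AG EF (try2 ∨ try1): {Exit}.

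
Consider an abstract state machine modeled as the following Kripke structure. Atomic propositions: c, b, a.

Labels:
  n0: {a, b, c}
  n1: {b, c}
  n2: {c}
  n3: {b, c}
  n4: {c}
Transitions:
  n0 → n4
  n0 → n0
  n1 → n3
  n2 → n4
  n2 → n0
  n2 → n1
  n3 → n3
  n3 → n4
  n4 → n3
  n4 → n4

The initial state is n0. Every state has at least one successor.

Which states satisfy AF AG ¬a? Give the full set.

{n1, n3, n4}

States satisfying AG ¬a: {n1, n3, n4}.
States satisfying AF AG ¬a: {n1, n3, n4}.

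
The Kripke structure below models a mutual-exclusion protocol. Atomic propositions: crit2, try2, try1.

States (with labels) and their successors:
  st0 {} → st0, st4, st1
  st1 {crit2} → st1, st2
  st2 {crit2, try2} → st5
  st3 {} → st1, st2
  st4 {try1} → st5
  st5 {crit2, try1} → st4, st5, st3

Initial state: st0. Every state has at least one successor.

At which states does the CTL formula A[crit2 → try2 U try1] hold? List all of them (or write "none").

{st2, st4, st5}

States satisfying crit2 → try2: {st0, st2, st3, st4}.
States satisfying try1: {st4, st5}.
States satisfying A[crit2 → try2 U try1]: {st2, st4, st5}.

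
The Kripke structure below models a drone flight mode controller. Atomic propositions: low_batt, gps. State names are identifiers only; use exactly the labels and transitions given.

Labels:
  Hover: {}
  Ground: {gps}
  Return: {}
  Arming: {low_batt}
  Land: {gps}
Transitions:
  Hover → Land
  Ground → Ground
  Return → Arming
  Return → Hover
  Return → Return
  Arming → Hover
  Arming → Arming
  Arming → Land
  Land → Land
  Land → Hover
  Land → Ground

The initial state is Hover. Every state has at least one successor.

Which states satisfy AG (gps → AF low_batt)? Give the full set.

States satisfying gps → AF low_batt: {Hover, Return, Arming}.
States satisfying AG (gps → AF low_batt): ∅.

none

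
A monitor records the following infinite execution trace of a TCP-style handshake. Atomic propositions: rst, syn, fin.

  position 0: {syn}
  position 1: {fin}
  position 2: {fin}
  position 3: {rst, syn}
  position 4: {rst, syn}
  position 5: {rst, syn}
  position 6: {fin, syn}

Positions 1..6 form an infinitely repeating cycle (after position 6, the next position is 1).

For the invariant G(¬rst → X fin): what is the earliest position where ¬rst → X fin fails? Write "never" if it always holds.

Check ¬rst → X fin at each position in order: 0 ✓, 1 ✓.
At position 2 the labels are {fin} and the next position 3 has {rst, syn}, so ¬rst → X fin is false there. This is the first violation.

2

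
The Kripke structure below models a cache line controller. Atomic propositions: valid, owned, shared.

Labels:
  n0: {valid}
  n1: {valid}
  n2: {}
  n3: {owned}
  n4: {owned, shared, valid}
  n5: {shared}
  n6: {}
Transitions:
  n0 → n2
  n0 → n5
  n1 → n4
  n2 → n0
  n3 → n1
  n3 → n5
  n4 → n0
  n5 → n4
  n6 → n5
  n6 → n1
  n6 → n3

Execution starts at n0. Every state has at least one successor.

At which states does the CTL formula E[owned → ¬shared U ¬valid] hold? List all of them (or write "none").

{n0, n2, n3, n5, n6}

States satisfying owned → ¬shared: {n0, n1, n2, n3, n5, n6}.
States satisfying ¬valid: {n2, n3, n5, n6}.
States satisfying E[owned → ¬shared U ¬valid]: {n0, n2, n3, n5, n6}.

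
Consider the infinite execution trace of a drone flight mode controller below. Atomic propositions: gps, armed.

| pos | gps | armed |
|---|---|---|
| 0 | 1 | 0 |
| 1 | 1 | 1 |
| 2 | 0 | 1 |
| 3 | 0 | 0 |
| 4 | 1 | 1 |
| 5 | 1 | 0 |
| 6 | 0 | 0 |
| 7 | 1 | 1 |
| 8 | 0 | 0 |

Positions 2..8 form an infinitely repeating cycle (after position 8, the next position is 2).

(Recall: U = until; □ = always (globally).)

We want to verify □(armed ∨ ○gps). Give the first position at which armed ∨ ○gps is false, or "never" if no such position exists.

Check armed ∨ ○gps at each position in order: 0 ✓, 1 ✓, 2 ✓, 3 ✓, 4 ✓.
At position 5 the labels are {gps} and the next position 6 has {}, so armed ∨ ○gps is false there. This is the first violation.

5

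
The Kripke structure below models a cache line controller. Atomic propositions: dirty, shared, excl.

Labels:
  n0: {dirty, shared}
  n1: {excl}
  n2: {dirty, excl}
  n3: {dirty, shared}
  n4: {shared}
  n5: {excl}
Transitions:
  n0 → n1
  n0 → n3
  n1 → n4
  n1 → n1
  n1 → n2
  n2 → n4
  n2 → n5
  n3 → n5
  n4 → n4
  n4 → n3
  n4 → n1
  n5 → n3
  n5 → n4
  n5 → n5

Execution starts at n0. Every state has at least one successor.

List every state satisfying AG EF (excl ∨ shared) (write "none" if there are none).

{n0, n1, n2, n3, n4, n5}

States satisfying EF (excl ∨ shared): {n0, n1, n2, n3, n4, n5}.
States satisfying AG EF (excl ∨ shared): {n0, n1, n2, n3, n4, n5}.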